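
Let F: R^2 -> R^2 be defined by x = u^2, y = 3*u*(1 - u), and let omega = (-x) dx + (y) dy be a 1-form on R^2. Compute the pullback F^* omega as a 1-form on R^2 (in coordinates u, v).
F^* omega = (u*(16*u^2 - 27*u + 9)) du

Using F^*(f dg) = (f ∘ F) d(g ∘ F), substitute each coordinate x_i by F_i(u, v) in f_i, and replace dx_i by d F_i = (∂F_i/∂u) du + (∂F_i/∂v) dv.
  For the x component: f_1(F) = -u^2; d F_1 = (2*u) du + (0) dv
  For the y component: f_2(F) = 3*u*(1 - u); d F_2 = (3 - 6*u) du + (0) dv
Combining and collecting du, dv coefficients:
  coeff of du: u*(16*u^2 - 27*u + 9)
  coeff of dv: 0
F^* omega = (u*(16*u^2 - 27*u + 9)) du.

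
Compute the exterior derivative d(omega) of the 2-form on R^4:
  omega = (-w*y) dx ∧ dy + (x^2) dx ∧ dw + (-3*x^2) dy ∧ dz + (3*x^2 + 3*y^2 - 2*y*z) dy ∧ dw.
d(omega) = (6*x - y) dx ∧ dy ∧ dw + (-6*x) dx ∧ dy ∧ dz + (2*y) dy ∧ dz ∧ dw

For a 2-form omega = sum_{i<j} g_{ij} dx_i ∧ dx_j, the exterior derivative is
  d(omega) = sum_{i<j} d(g_{ij}) ∧ dx_i ∧ dx_j = sum_{i<j, k} (∂g_{ij}/∂x_k) dx_k ∧ dx_i ∧ dx_j.
Expand each term, using dx_k ∧ dx_i ∧ dx_j = sgn(permutation) dx_{(a)} ∧ dx_{(b)} ∧ dx_{(c)} with (a < b < c) sorted:
  d(-w*y) includes (∂/∂w)(-w*y) dw = (-y) dw, which multiplied by dx ∧ dy gives (-y) dx ∧ dy ∧ dw
  d(-3*x^2) includes (∂/∂x)(-3*x^2) dx = (-6*x) dx, which multiplied by dy ∧ dz gives (-6*x) dx ∧ dy ∧ dz
  d(3*x^2 + 3*y^2 - 2*y*z) includes (∂/∂x)(3*x^2 + 3*y^2 - 2*y*z) dx = (6*x) dx, which multiplied by dy ∧ dw gives (6*x) dx ∧ dy ∧ dw
  d(3*x^2 + 3*y^2 - 2*y*z) includes (∂/∂z)(3*x^2 + 3*y^2 - 2*y*z) dz = (-2*y) dz, which multiplied by dy ∧ dw gives (2*y) dy ∧ dz ∧ dw
Collecting like 3-forms: d(omega) = (6*x - y) dx ∧ dy ∧ dw + (-6*x) dx ∧ dy ∧ dz + (2*y) dy ∧ dz ∧ dw.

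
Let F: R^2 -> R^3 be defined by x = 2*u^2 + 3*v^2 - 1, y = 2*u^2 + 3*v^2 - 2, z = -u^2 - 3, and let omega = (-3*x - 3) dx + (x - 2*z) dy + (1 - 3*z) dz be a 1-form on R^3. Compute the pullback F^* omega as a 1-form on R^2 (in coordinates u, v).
F^* omega = (-14*u^3 - 24*u*v^2) du + (6*v*(-2*u^2 - 6*v^2 + 5)) dv

Using F^*(f dg) = (f ∘ F) d(g ∘ F), substitute each coordinate x_i by F_i(u, v) in f_i, and replace dx_i by d F_i = (∂F_i/∂u) du + (∂F_i/∂v) dv.
  For the x component: f_1(F) = -6*u^2 - 9*v^2; d F_1 = (4*u) du + (6*v) dv
  For the y component: f_2(F) = 4*u^2 + 3*v^2 + 5; d F_2 = (4*u) du + (6*v) dv
  For the z component: f_3(F) = 3*u^2 + 10; d F_3 = (-2*u) du + (0) dv
Combining and collecting du, dv coefficients:
  coeff of du: -14*u^3 - 24*u*v^2
  coeff of dv: 6*v*(-2*u^2 - 6*v^2 + 5)
F^* omega = (-14*u^3 - 24*u*v^2) du + (6*v*(-2*u^2 - 6*v^2 + 5)) dv.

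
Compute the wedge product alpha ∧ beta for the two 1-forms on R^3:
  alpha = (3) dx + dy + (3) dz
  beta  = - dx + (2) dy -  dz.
alpha ∧ beta = (7) dx ∧ dy + (-7) dy ∧ dz

Distribute the wedge, using dx_i ∧ dx_j = -dx_j ∧ dx_i and dx_i ∧ dx_i = 0. For each pair (i, j) with i < j, the coefficient of dx_i ∧ dx_j in alpha ∧ beta is (alpha_i * beta_j - alpha_j * beta_i). Collecting: alpha ∧ beta = (7) dx ∧ dy + (-7) dy ∧ dz.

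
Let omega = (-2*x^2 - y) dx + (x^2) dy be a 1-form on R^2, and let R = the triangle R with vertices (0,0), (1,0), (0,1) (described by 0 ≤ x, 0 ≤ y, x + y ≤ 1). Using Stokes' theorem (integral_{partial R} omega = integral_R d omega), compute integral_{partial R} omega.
integral_(partial R) omega = 5/6

Stokes: integral_partial_R omega = integral_R d omega with d omega = (∂Q/∂x - ∂P/∂y) dx ∧ dy.
  ∂Q/∂x = 2*x
  ∂P/∂y = -1
  integrand = ∂Q/∂x - ∂P/∂y = 2*x + 1.
Integrating over R: integral_0^1 integral_0^{1-x} (2*x + 1) dy dx = 5/6.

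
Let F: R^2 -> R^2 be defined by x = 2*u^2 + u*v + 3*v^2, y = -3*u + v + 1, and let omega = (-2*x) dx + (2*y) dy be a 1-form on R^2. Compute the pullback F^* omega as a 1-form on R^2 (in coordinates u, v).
F^* omega = (-16*u^3 - 12*u^2*v - 26*u*v^2 + 18*u - 6*v^3 - 6*v - 6) du + (-4*u^3 - 26*u^2*v - 18*u*v^2 - 6*u - 36*v^3 + 2*v + 2) dv

Using F^*(f dg) = (f ∘ F) d(g ∘ F), substitute each coordinate x_i by F_i(u, v) in f_i, and replace dx_i by d F_i = (∂F_i/∂u) du + (∂F_i/∂v) dv.
  For the x component: f_1(F) = -4*u^2 - 2*u*v - 6*v^2; d F_1 = (4*u + v) du + (u + 6*v) dv
  For the y component: f_2(F) = -6*u + 2*v + 2; d F_2 = (-3) du + (1) dv
Combining and collecting du, dv coefficients:
  coeff of du: -16*u^3 - 12*u^2*v - 26*u*v^2 + 18*u - 6*v^3 - 6*v - 6
  coeff of dv: -4*u^3 - 26*u^2*v - 18*u*v^2 - 6*u - 36*v^3 + 2*v + 2
F^* omega = (-16*u^3 - 12*u^2*v - 26*u*v^2 + 18*u - 6*v^3 - 6*v - 6) du + (-4*u^3 - 26*u^2*v - 18*u*v^2 - 6*u - 36*v^3 + 2*v + 2) dv.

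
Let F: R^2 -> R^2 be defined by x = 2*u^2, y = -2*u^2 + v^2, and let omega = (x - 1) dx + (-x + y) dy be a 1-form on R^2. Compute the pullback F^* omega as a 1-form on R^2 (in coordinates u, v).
F^* omega = (4*u*(6*u^2 - v^2 - 1)) du + (2*v*(-4*u^2 + v^2)) dv

Using F^*(f dg) = (f ∘ F) d(g ∘ F), substitute each coordinate x_i by F_i(u, v) in f_i, and replace dx_i by d F_i = (∂F_i/∂u) du + (∂F_i/∂v) dv.
  For the x component: f_1(F) = 2*u^2 - 1; d F_1 = (4*u) du + (0) dv
  For the y component: f_2(F) = -4*u^2 + v^2; d F_2 = (-4*u) du + (2*v) dv
Combining and collecting du, dv coefficients:
  coeff of du: 4*u*(6*u^2 - v^2 - 1)
  coeff of dv: 2*v*(-4*u^2 + v^2)
F^* omega = (4*u*(6*u^2 - v^2 - 1)) du + (2*v*(-4*u^2 + v^2)) dv.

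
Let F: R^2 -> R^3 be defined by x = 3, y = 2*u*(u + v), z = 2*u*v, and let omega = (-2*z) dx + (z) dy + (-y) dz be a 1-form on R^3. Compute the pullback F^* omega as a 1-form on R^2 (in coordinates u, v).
F^* omega = (4*u^2*v) du + (-4*u^3) dv

Using F^*(f dg) = (f ∘ F) d(g ∘ F), substitute each coordinate x_i by F_i(u, v) in f_i, and replace dx_i by d F_i = (∂F_i/∂u) du + (∂F_i/∂v) dv.
  For the x component: f_1(F) = -4*u*v; d F_1 = (0) du + (0) dv
  For the y component: f_2(F) = 2*u*v; d F_2 = (4*u + 2*v) du + (2*u) dv
  For the z component: f_3(F) = 2*u*(-u - v); d F_3 = (2*v) du + (2*u) dv
Combining and collecting du, dv coefficients:
  coeff of du: 4*u^2*v
  coeff of dv: -4*u^3
F^* omega = (4*u^2*v) du + (-4*u^3) dv.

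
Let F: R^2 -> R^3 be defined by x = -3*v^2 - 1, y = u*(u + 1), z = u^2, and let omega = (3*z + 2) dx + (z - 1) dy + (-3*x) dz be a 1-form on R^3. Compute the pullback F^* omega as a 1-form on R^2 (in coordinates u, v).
F^* omega = (2*u^3 + u^2 + 18*u*v^2 + 4*u - 1) du + (6*v*(-3*u^2 - 2)) dv

Using F^*(f dg) = (f ∘ F) d(g ∘ F), substitute each coordinate x_i by F_i(u, v) in f_i, and replace dx_i by d F_i = (∂F_i/∂u) du + (∂F_i/∂v) dv.
  For the x component: f_1(F) = 3*u^2 + 2; d F_1 = (0) du + (-6*v) dv
  For the y component: f_2(F) = u^2 - 1; d F_2 = (2*u + 1) du + (0) dv
  For the z component: f_3(F) = 9*v^2 + 3; d F_3 = (2*u) du + (0) dv
Combining and collecting du, dv coefficients:
  coeff of du: 2*u^3 + u^2 + 18*u*v^2 + 4*u - 1
  coeff of dv: 6*v*(-3*u^2 - 2)
F^* omega = (2*u^3 + u^2 + 18*u*v^2 + 4*u - 1) du + (6*v*(-3*u^2 - 2)) dv.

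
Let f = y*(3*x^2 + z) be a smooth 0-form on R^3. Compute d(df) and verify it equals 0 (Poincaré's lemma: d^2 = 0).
d(df) = 0

Step 1: df = sum_i (∂f/∂x_i) dx_i = (6*x*y) dx + (3*x^2 + z) dy + (y) dz.
Step 2: Apply d again. Using the 1-form formula, the coefficient of dx ∧ dy in d(df) is ∂^2 f/∂x ∂y - ∂^2 f/∂y ∂x = (6*x) - (6*x) = 0 (equality of mixed partials for smooth f).
Similarly for dx ∧ dz and dy ∧ dz — all coefficients vanish. So d(df) = 0.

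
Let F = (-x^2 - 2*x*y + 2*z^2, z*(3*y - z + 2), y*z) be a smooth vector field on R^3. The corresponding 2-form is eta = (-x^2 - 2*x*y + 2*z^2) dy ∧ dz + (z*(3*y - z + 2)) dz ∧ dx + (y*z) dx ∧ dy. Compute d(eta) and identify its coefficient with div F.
d(eta) = (-2*x - y + 3*z) dx ∧ dy ∧ dz; div F = -2*x - y + 3*z

For a 2-form in R^3 of the form above, applying d gives a 3-form with coefficient ∂P/∂x + ∂Q/∂y + ∂R/∂z:
  ∂P/∂x = -2*x - 2*y
  ∂Q/∂y = 3*z
  ∂R/∂z = y
Sum = -2*x - y + 3*z, which is exactly div F.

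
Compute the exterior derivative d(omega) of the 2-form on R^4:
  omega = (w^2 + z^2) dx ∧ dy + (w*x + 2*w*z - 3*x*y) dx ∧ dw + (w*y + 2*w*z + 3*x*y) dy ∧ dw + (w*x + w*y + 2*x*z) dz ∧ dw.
d(omega) = (2*z) dx ∧ dy ∧ dz + (2*w + 3*x + 3*y) dx ∧ dy ∧ dw + (-w + 2*z) dx ∧ dz ∧ dw + (-w) dy ∧ dz ∧ dw

For a 2-form omega = sum_{i<j} g_{ij} dx_i ∧ dx_j, the exterior derivative is
  d(omega) = sum_{i<j} d(g_{ij}) ∧ dx_i ∧ dx_j = sum_{i<j, k} (∂g_{ij}/∂x_k) dx_k ∧ dx_i ∧ dx_j.
Expand each term, using dx_k ∧ dx_i ∧ dx_j = sgn(permutation) dx_{(a)} ∧ dx_{(b)} ∧ dx_{(c)} with (a < b < c) sorted:
  d(w^2 + z^2) includes (∂/∂z)(w^2 + z^2) dz = (2*z) dz, which multiplied by dx ∧ dy gives (2*z) dx ∧ dy ∧ dz
  d(w^2 + z^2) includes (∂/∂w)(w^2 + z^2) dw = (2*w) dw, which multiplied by dx ∧ dy gives (2*w) dx ∧ dy ∧ dw
  d(w*x + 2*w*z - 3*x*y) includes (∂/∂y)(w*x + 2*w*z - 3*x*y) dy = (-3*x) dy, which multiplied by dx ∧ dw gives (3*x) dx ∧ dy ∧ dw
  d(w*x + 2*w*z - 3*x*y) includes (∂/∂z)(w*x + 2*w*z - 3*x*y) dz = (2*w) dz, which multiplied by dx ∧ dw gives (-2*w) dx ∧ dz ∧ dw
  d(w*y + 2*w*z + 3*x*y) includes (∂/∂x)(w*y + 2*w*z + 3*x*y) dx = (3*y) dx, which multiplied by dy ∧ dw gives (3*y) dx ∧ dy ∧ dw
  d(w*y + 2*w*z + 3*x*y) includes (∂/∂z)(w*y + 2*w*z + 3*x*y) dz = (2*w) dz, which multiplied by dy ∧ dw gives (-2*w) dy ∧ dz ∧ dw
  d(w*x + w*y + 2*x*z) includes (∂/∂x)(w*x + w*y + 2*x*z) dx = (w + 2*z) dx, which multiplied by dz ∧ dw gives (w + 2*z) dx ∧ dz ∧ dw
  d(w*x + w*y + 2*x*z) includes (∂/∂y)(w*x + w*y + 2*x*z) dy = (w) dy, which multiplied by dz ∧ dw gives (w) dy ∧ dz ∧ dw
Collecting like 3-forms: d(omega) = (2*z) dx ∧ dy ∧ dz + (2*w + 3*x + 3*y) dx ∧ dy ∧ dw + (-w + 2*z) dx ∧ dz ∧ dw + (-w) dy ∧ dz ∧ dw.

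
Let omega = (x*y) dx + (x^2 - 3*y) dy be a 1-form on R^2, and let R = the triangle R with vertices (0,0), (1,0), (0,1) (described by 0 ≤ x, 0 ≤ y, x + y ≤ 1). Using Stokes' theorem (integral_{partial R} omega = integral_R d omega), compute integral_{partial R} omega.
integral_(partial R) omega = 1/6

Stokes: integral_partial_R omega = integral_R d omega with d omega = (∂Q/∂x - ∂P/∂y) dx ∧ dy.
  ∂Q/∂x = 2*x
  ∂P/∂y = x
  integrand = ∂Q/∂x - ∂P/∂y = x.
Integrating over R: integral_0^1 integral_0^{1-x} (x) dy dx = 1/6.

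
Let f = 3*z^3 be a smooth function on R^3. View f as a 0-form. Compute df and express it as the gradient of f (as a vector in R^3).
df = (0) dx + (0) dy + (9*z^2) dz; grad f = (0, 0, 9*z^2)

For a 0-form f, d f = (∂f/∂x) dx + (∂f/∂y) dy + (∂f/∂z) dz. The components of the vector representation are exactly the entries of grad f in Cartesian coordinates:
  ∂f/∂x = 0
  ∂f/∂y = 0
  ∂f/∂z = 9*z^2.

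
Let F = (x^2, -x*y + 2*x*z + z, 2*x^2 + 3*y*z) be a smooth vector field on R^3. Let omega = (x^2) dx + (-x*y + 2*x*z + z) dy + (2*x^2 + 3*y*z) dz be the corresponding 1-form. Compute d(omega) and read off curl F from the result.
d(omega) = (-2*x + 3*z - 1) dy ∧ dz + (-4*x) dz ∧ dx + (-y + 2*z) dx ∧ dy; curl F = (-2*x + 3*z - 1, -4*x, -y + 2*z)

d omega = sum_{i<j} (∂f_j/∂x_i - ∂f_i/∂x_j) dx_i ∧ dx_j. Under the identification (dy ∧ dz, dz ∧ dx, dx ∧ dy) ↔ (e_x, e_y, e_z), the coefficients are exactly the components of curl F. Compute:
  ∂R/∂y - ∂Q/∂z = (3*z) - (2*x + 1) = -2*x + 3*z - 1
  ∂P/∂z - ∂R/∂x = (0) - (4*x) = -4*x
  ∂Q/∂x - ∂P/∂y = (-y + 2*z) - (0) = -y + 2*z.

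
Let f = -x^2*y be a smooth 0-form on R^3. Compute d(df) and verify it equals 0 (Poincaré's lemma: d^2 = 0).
d(df) = 0

Step 1: df = sum_i (∂f/∂x_i) dx_i = (-2*x*y) dx + (-x^2) dy + (0) dz.
Step 2: Apply d again. Using the 1-form formula, the coefficient of dx ∧ dy in d(df) is ∂^2 f/∂x ∂y - ∂^2 f/∂y ∂x = (-2*x) - (-2*x) = 0 (equality of mixed partials for smooth f).
Similarly for dx ∧ dz and dy ∧ dz — all coefficients vanish. So d(df) = 0.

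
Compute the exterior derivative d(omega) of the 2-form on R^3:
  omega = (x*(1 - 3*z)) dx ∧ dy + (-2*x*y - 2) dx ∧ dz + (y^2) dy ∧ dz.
d(omega) = (-x) dx ∧ dy ∧ dz

For a 2-form omega = sum_{i<j} g_{ij} dx_i ∧ dx_j, the exterior derivative is
  d(omega) = sum_{i<j} d(g_{ij}) ∧ dx_i ∧ dx_j = sum_{i<j, k} (∂g_{ij}/∂x_k) dx_k ∧ dx_i ∧ dx_j.
Expand each term, using dx_k ∧ dx_i ∧ dx_j = sgn(permutation) dx_{(a)} ∧ dx_{(b)} ∧ dx_{(c)} with (a < b < c) sorted:
  d(x*(1 - 3*z)) includes (∂/∂z)(x*(1 - 3*z)) dz = (-3*x) dz, which multiplied by dx ∧ dy gives (-3*x) dx ∧ dy ∧ dz
  d(-2*x*y - 2) includes (∂/∂y)(-2*x*y - 2) dy = (-2*x) dy, which multiplied by dx ∧ dz gives (2*x) dx ∧ dy ∧ dz
Collecting like 3-forms: d(omega) = (-x) dx ∧ dy ∧ dz.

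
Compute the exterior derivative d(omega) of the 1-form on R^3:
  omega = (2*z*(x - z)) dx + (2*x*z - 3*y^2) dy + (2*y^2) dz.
d(omega) = (2*z) dx ∧ dy + (-2*x + 4*z) dx ∧ dz + (-2*x + 4*y) dy ∧ dz

For a 1-form omega = sum_i f_i dx_i, the exterior derivative is
  d(omega) = sum_{i < j} (∂f_j/∂x_i - ∂f_i/∂x_j) dx_i ∧ dx_j.
  coefficient of dx ∧ dy: ∂f_2/∂x - ∂f_1/∂y = ∂(2*x*z - 3*y^2)/∂x - ∂(2*z*(x - z))/∂y = 2*z
  coefficient of dx ∧ dz: ∂f_3/∂x - ∂f_1/∂z = ∂(2*y^2)/∂x - ∂(2*z*(x - z))/∂z = -2*x + 4*z
  coefficient of dy ∧ dz: ∂f_3/∂y - ∂f_2/∂z = ∂(2*y^2)/∂y - ∂(2*x*z - 3*y^2)/∂z = -2*x + 4*y
Assembling: d(omega) = (2*z) dx ∧ dy + (-2*x + 4*z) dx ∧ dz + (-2*x + 4*y) dy ∧ dz.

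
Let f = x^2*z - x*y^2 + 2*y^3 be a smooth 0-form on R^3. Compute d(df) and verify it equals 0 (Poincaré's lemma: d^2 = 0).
d(df) = 0

Step 1: df = sum_i (∂f/∂x_i) dx_i = (2*x*z - y^2) dx + (2*y*(-x + 3*y)) dy + (x^2) dz.
Step 2: Apply d again. Using the 1-form formula, the coefficient of dx ∧ dy in d(df) is ∂^2 f/∂x ∂y - ∂^2 f/∂y ∂x = (-2*y) - (-2*y) = 0 (equality of mixed partials for smooth f).
Similarly for dx ∧ dz and dy ∧ dz — all coefficients vanish. So d(df) = 0.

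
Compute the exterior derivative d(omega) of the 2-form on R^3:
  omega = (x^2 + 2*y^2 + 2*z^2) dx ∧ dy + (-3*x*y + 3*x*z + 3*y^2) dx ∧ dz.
d(omega) = (3*x - 6*y + 4*z) dx ∧ dy ∧ dz

For a 2-form omega = sum_{i<j} g_{ij} dx_i ∧ dx_j, the exterior derivative is
  d(omega) = sum_{i<j} d(g_{ij}) ∧ dx_i ∧ dx_j = sum_{i<j, k} (∂g_{ij}/∂x_k) dx_k ∧ dx_i ∧ dx_j.
Expand each term, using dx_k ∧ dx_i ∧ dx_j = sgn(permutation) dx_{(a)} ∧ dx_{(b)} ∧ dx_{(c)} with (a < b < c) sorted:
  d(x^2 + 2*y^2 + 2*z^2) includes (∂/∂z)(x^2 + 2*y^2 + 2*z^2) dz = (4*z) dz, which multiplied by dx ∧ dy gives (4*z) dx ∧ dy ∧ dz
  d(-3*x*y + 3*x*z + 3*y^2) includes (∂/∂y)(-3*x*y + 3*x*z + 3*y^2) dy = (-3*x + 6*y) dy, which multiplied by dx ∧ dz gives (3*x - 6*y) dx ∧ dy ∧ dz
Collecting like 3-forms: d(omega) = (3*x - 6*y + 4*z) dx ∧ dy ∧ dz.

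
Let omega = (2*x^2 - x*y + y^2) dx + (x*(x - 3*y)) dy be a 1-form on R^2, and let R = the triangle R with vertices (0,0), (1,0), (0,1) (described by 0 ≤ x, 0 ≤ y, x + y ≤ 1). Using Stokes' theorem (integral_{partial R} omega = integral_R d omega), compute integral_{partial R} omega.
integral_(partial R) omega = -1/3

Stokes: integral_partial_R omega = integral_R d omega with d omega = (∂Q/∂x - ∂P/∂y) dx ∧ dy.
  ∂Q/∂x = 2*x - 3*y
  ∂P/∂y = -x + 2*y
  integrand = ∂Q/∂x - ∂P/∂y = 3*x - 5*y.
Integrating over R: integral_0^1 integral_0^{1-x} (3*x - 5*y) dy dx = -1/3.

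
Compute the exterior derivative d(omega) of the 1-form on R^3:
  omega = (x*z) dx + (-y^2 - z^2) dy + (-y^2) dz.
d(omega) = (-x) dx ∧ dz + (-2*y + 2*z) dy ∧ dz

For a 1-form omega = sum_i f_i dx_i, the exterior derivative is
  d(omega) = sum_{i < j} (∂f_j/∂x_i - ∂f_i/∂x_j) dx_i ∧ dx_j.
  coefficient of dx ∧ dz: ∂f_3/∂x - ∂f_1/∂z = ∂(-y^2)/∂x - ∂(x*z)/∂z = -x
  coefficient of dy ∧ dz: ∂f_3/∂y - ∂f_2/∂z = ∂(-y^2)/∂y - ∂(-y^2 - z^2)/∂z = -2*y + 2*z
Assembling: d(omega) = (-x) dx ∧ dz + (-2*y + 2*z) dy ∧ dz.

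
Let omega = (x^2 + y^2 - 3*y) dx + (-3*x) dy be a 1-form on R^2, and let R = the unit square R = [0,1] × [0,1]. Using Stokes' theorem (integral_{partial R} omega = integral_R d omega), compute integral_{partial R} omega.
integral_(partial R) omega = -1

Stokes: integral_partial_R omega = integral_R d omega with d omega = (∂Q/∂x - ∂P/∂y) dx ∧ dy.
  ∂Q/∂x = -3
  ∂P/∂y = 2*y - 3
  integrand = ∂Q/∂x - ∂P/∂y = -2*y.
Integrating over R: integral_0^1 integral_0^1 (-2*y) dx dy = -1.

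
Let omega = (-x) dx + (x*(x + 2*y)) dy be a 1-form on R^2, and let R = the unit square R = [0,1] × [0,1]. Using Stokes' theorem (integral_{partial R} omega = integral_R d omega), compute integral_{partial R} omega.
integral_(partial R) omega = 2

Stokes: integral_partial_R omega = integral_R d omega with d omega = (∂Q/∂x - ∂P/∂y) dx ∧ dy.
  ∂Q/∂x = 2*x + 2*y
  ∂P/∂y = 0
  integrand = ∂Q/∂x - ∂P/∂y = 2*x + 2*y.
Integrating over R: integral_0^1 integral_0^1 (2*x + 2*y) dx dy = 2.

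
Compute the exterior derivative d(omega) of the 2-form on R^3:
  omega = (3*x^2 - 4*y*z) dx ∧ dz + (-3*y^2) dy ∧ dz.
d(omega) = (4*z) dx ∧ dy ∧ dz

For a 2-form omega = sum_{i<j} g_{ij} dx_i ∧ dx_j, the exterior derivative is
  d(omega) = sum_{i<j} d(g_{ij}) ∧ dx_i ∧ dx_j = sum_{i<j, k} (∂g_{ij}/∂x_k) dx_k ∧ dx_i ∧ dx_j.
Expand each term, using dx_k ∧ dx_i ∧ dx_j = sgn(permutation) dx_{(a)} ∧ dx_{(b)} ∧ dx_{(c)} with (a < b < c) sorted:
  d(3*x^2 - 4*y*z) includes (∂/∂y)(3*x^2 - 4*y*z) dy = (-4*z) dy, which multiplied by dx ∧ dz gives (4*z) dx ∧ dy ∧ dz
Collecting like 3-forms: d(omega) = (4*z) dx ∧ dy ∧ dz.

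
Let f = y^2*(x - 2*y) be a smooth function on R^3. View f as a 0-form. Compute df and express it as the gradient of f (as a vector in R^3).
df = (y^2) dx + (2*y*(x - 3*y)) dy + (0) dz; grad f = (y^2, 2*y*(x - 3*y), 0)

For a 0-form f, d f = (∂f/∂x) dx + (∂f/∂y) dy + (∂f/∂z) dz. The components of the vector representation are exactly the entries of grad f in Cartesian coordinates:
  ∂f/∂x = y^2
  ∂f/∂y = 2*y*(x - 3*y)
  ∂f/∂z = 0.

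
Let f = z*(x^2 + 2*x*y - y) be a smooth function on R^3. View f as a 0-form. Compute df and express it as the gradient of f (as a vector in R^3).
df = (2*z*(x + y)) dx + (z*(2*x - 1)) dy + (x^2 + 2*x*y - y) dz; grad f = (2*z*(x + y), z*(2*x - 1), x^2 + 2*x*y - y)

For a 0-form f, d f = (∂f/∂x) dx + (∂f/∂y) dy + (∂f/∂z) dz. The components of the vector representation are exactly the entries of grad f in Cartesian coordinates:
  ∂f/∂x = 2*z*(x + y)
  ∂f/∂y = z*(2*x - 1)
  ∂f/∂z = x^2 + 2*x*y - y.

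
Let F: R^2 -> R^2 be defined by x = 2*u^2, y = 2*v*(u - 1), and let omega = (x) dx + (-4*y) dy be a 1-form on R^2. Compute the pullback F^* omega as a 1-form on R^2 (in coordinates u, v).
F^* omega = (8*u^3 - 16*u*v^2 + 16*v^2) du + (16*v*(-u^2 + 2*u - 1)) dv

Using F^*(f dg) = (f ∘ F) d(g ∘ F), substitute each coordinate x_i by F_i(u, v) in f_i, and replace dx_i by d F_i = (∂F_i/∂u) du + (∂F_i/∂v) dv.
  For the x component: f_1(F) = 2*u^2; d F_1 = (4*u) du + (0) dv
  For the y component: f_2(F) = 8*v*(1 - u); d F_2 = (2*v) du + (2*u - 2) dv
Combining and collecting du, dv coefficients:
  coeff of du: 8*u^3 - 16*u*v^2 + 16*v^2
  coeff of dv: 16*v*(-u^2 + 2*u - 1)
F^* omega = (8*u^3 - 16*u*v^2 + 16*v^2) du + (16*v*(-u^2 + 2*u - 1)) dv.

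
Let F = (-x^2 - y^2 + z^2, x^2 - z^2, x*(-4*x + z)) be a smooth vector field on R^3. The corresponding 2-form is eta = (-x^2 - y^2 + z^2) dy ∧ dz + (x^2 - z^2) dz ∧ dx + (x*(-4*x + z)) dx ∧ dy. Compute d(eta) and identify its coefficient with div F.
d(eta) = (-x) dx ∧ dy ∧ dz; div F = -x

For a 2-form in R^3 of the form above, applying d gives a 3-form with coefficient ∂P/∂x + ∂Q/∂y + ∂R/∂z:
  ∂P/∂x = -2*x
  ∂Q/∂y = 0
  ∂R/∂z = x
Sum = -x, which is exactly div F.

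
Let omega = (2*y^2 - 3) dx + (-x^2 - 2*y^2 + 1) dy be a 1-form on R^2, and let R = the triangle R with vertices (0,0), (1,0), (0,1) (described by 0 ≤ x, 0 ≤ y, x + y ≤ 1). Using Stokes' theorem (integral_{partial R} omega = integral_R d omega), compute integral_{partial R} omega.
integral_(partial R) omega = -1

Stokes: integral_partial_R omega = integral_R d omega with d omega = (∂Q/∂x - ∂P/∂y) dx ∧ dy.
  ∂Q/∂x = -2*x
  ∂P/∂y = 4*y
  integrand = ∂Q/∂x - ∂P/∂y = -2*x - 4*y.
Integrating over R: integral_0^1 integral_0^{1-x} (-2*x - 4*y) dy dx = -1.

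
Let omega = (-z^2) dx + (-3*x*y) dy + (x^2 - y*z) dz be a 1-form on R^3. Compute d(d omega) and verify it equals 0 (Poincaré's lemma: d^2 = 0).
d(d omega) = 0

Step 1: d omega = sum_{i<j} (∂f_j/∂x_i - ∂f_i/∂x_j) dx_i ∧ dx_j:
  coeff of dx ∧ dy: -3*y
  coeff of dx ∧ dz: 2*x + 2*z
  coeff of dy ∧ dz: -z
Step 2: Apply d again to each 2-form coefficient. The only possible 3-form in R^3 is dx ∧ dy ∧ dz, with coefficient
  ∂(coeff of dy∧dz)/∂x - ∂(coeff of dx∧dz)/∂y + ∂(coeff of dx∧dy)/∂z
  = ∂/∂x (-z) - ∂/∂y (2*x + 2*z) + ∂/∂z (-3*y).
Each of these terms simplifies to sums of mixed partials that cancel in pairs. The result is 0 (by equality of mixed partials for smooth functions — Schwarz / Clairaut).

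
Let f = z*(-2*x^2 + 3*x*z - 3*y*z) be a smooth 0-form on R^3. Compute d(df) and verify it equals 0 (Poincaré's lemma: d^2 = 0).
d(df) = 0

Step 1: df = sum_i (∂f/∂x_i) dx_i = (z*(-4*x + 3*z)) dx + (-3*z^2) dy + (-2*x^2 + 6*x*z - 6*y*z) dz.
Step 2: Apply d again. Using the 1-form formula, the coefficient of dx ∧ dy in d(df) is ∂^2 f/∂x ∂y - ∂^2 f/∂y ∂x = (0) - (0) = 0 (equality of mixed partials for smooth f).
Similarly for dx ∧ dz and dy ∧ dz — all coefficients vanish. So d(df) = 0.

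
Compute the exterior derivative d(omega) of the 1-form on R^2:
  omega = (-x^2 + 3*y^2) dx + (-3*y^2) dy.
d(omega) = (-6*y) dx ∧ dy

For a 1-form omega = sum_i f_i dx_i, the exterior derivative is
  d(omega) = sum_{i < j} (∂f_j/∂x_i - ∂f_i/∂x_j) dx_i ∧ dx_j.
  coefficient of dx ∧ dy: ∂f_2/∂x - ∂f_1/∂y = ∂(-3*y^2)/∂x - ∂(-x^2 + 3*y^2)/∂y = -6*y
Assembling: d(omega) = (-6*y) dx ∧ dy.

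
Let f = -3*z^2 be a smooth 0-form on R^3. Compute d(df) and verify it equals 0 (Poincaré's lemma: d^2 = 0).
d(df) = 0

Step 1: df = sum_i (∂f/∂x_i) dx_i = (0) dx + (0) dy + (-6*z) dz.
Step 2: Apply d again. Using the 1-form formula, the coefficient of dx ∧ dy in d(df) is ∂^2 f/∂x ∂y - ∂^2 f/∂y ∂x = (0) - (0) = 0 (equality of mixed partials for smooth f).
Similarly for dx ∧ dz and dy ∧ dz — all coefficients vanish. So d(df) = 0.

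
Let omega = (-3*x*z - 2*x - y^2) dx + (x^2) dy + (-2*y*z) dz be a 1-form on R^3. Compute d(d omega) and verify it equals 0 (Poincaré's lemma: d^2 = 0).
d(d omega) = 0

Step 1: d omega = sum_{i<j} (∂f_j/∂x_i - ∂f_i/∂x_j) dx_i ∧ dx_j:
  coeff of dx ∧ dy: 2*x + 2*y
  coeff of dx ∧ dz: 3*x
  coeff of dy ∧ dz: -2*z
Step 2: Apply d again to each 2-form coefficient. The only possible 3-form in R^3 is dx ∧ dy ∧ dz, with coefficient
  ∂(coeff of dy∧dz)/∂x - ∂(coeff of dx∧dz)/∂y + ∂(coeff of dx∧dy)/∂z
  = ∂/∂x (-2*z) - ∂/∂y (3*x) + ∂/∂z (2*x + 2*y).
Each of these terms simplifies to sums of mixed partials that cancel in pairs. The result is 0 (by equality of mixed partials for smooth functions — Schwarz / Clairaut).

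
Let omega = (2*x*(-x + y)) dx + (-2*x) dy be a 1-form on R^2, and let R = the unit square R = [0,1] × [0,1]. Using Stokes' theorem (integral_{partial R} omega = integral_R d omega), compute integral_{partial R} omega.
integral_(partial R) omega = -3

Stokes: integral_partial_R omega = integral_R d omega with d omega = (∂Q/∂x - ∂P/∂y) dx ∧ dy.
  ∂Q/∂x = -2
  ∂P/∂y = 2*x
  integrand = ∂Q/∂x - ∂P/∂y = -2*x - 2.
Integrating over R: integral_0^1 integral_0^1 (-2*x - 2) dx dy = -3.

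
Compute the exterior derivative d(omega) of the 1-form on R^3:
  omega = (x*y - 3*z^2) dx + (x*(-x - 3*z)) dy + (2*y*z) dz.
d(omega) = (-3*x - 3*z) dx ∧ dy + (6*z) dx ∧ dz + (3*x + 2*z) dy ∧ dz

For a 1-form omega = sum_i f_i dx_i, the exterior derivative is
  d(omega) = sum_{i < j} (∂f_j/∂x_i - ∂f_i/∂x_j) dx_i ∧ dx_j.
  coefficient of dx ∧ dy: ∂f_2/∂x - ∂f_1/∂y = ∂(x*(-x - 3*z))/∂x - ∂(x*y - 3*z^2)/∂y = -3*x - 3*z
  coefficient of dx ∧ dz: ∂f_3/∂x - ∂f_1/∂z = ∂(2*y*z)/∂x - ∂(x*y - 3*z^2)/∂z = 6*z
  coefficient of dy ∧ dz: ∂f_3/∂y - ∂f_2/∂z = ∂(2*y*z)/∂y - ∂(x*(-x - 3*z))/∂z = 3*x + 2*z
Assembling: d(omega) = (-3*x - 3*z) dx ∧ dy + (6*z) dx ∧ dz + (3*x + 2*z) dy ∧ dz.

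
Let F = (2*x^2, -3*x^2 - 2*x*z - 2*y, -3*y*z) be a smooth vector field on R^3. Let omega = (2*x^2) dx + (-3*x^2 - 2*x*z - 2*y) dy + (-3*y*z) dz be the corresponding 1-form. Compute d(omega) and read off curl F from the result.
d(omega) = (2*x - 3*z) dy ∧ dz + (0) dz ∧ dx + (-6*x - 2*z) dx ∧ dy; curl F = (2*x - 3*z, 0, -6*x - 2*z)

d omega = sum_{i<j} (∂f_j/∂x_i - ∂f_i/∂x_j) dx_i ∧ dx_j. Under the identification (dy ∧ dz, dz ∧ dx, dx ∧ dy) ↔ (e_x, e_y, e_z), the coefficients are exactly the components of curl F. Compute:
  ∂R/∂y - ∂Q/∂z = (-3*z) - (-2*x) = 2*x - 3*z
  ∂P/∂z - ∂R/∂x = (0) - (0) = 0
  ∂Q/∂x - ∂P/∂y = (-6*x - 2*z) - (0) = -6*x - 2*z.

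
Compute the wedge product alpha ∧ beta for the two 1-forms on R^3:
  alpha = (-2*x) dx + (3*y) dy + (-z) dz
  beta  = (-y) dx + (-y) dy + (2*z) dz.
alpha ∧ beta = (y*(2*x + 3*y)) dx ∧ dy + (-z*(4*x + y)) dx ∧ dz + (5*y*z) dy ∧ dz

Distribute the wedge, using dx_i ∧ dx_j = -dx_j ∧ dx_i and dx_i ∧ dx_i = 0. For each pair (i, j) with i < j, the coefficient of dx_i ∧ dx_j in alpha ∧ beta is (alpha_i * beta_j - alpha_j * beta_i). Collecting: alpha ∧ beta = (y*(2*x + 3*y)) dx ∧ dy + (-z*(4*x + y)) dx ∧ dz + (5*y*z) dy ∧ dz.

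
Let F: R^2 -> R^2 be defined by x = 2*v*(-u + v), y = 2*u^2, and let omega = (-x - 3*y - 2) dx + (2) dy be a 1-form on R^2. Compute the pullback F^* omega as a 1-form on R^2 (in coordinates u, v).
F^* omega = (12*u^2*v - 4*u*v^2 + 8*u + 4*v^3 + 4*v) du + (12*u^3 - 28*u^2*v + 12*u*v^2 + 4*u - 8*v^3 - 8*v) dv

Using F^*(f dg) = (f ∘ F) d(g ∘ F), substitute each coordinate x_i by F_i(u, v) in f_i, and replace dx_i by d F_i = (∂F_i/∂u) du + (∂F_i/∂v) dv.
  For the x component: f_1(F) = -6*u^2 + 2*u*v - 2*v^2 - 2; d F_1 = (-2*v) du + (-2*u + 4*v) dv
  For the y component: f_2(F) = 2; d F_2 = (4*u) du + (0) dv
Combining and collecting du, dv coefficients:
  coeff of du: 12*u^2*v - 4*u*v^2 + 8*u + 4*v^3 + 4*v
  coeff of dv: 12*u^3 - 28*u^2*v + 12*u*v^2 + 4*u - 8*v^3 - 8*v
F^* omega = (12*u^2*v - 4*u*v^2 + 8*u + 4*v^3 + 4*v) du + (12*u^3 - 28*u^2*v + 12*u*v^2 + 4*u - 8*v^3 - 8*v) dv.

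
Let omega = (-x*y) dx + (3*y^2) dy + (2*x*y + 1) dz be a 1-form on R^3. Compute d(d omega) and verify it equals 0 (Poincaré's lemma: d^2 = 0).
d(d omega) = 0

Step 1: d omega = sum_{i<j} (∂f_j/∂x_i - ∂f_i/∂x_j) dx_i ∧ dx_j:
  coeff of dx ∧ dy: x
  coeff of dx ∧ dz: 2*y
  coeff of dy ∧ dz: 2*x
Step 2: Apply d again to each 2-form coefficient. The only possible 3-form in R^3 is dx ∧ dy ∧ dz, with coefficient
  ∂(coeff of dy∧dz)/∂x - ∂(coeff of dx∧dz)/∂y + ∂(coeff of dx∧dy)/∂z
  = ∂/∂x (2*x) - ∂/∂y (2*y) + ∂/∂z (x).
Each of these terms simplifies to sums of mixed partials that cancel in pairs. The result is 0 (by equality of mixed partials for smooth functions — Schwarz / Clairaut).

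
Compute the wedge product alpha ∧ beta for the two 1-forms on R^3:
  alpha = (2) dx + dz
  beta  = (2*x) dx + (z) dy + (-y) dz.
alpha ∧ beta = (2*z) dx ∧ dy + (-2*x - 2*y) dx ∧ dz + (-z) dy ∧ dz

Distribute the wedge, using dx_i ∧ dx_j = -dx_j ∧ dx_i and dx_i ∧ dx_i = 0. For each pair (i, j) with i < j, the coefficient of dx_i ∧ dx_j in alpha ∧ beta is (alpha_i * beta_j - alpha_j * beta_i). Collecting: alpha ∧ beta = (2*z) dx ∧ dy + (-2*x - 2*y) dx ∧ dz + (-z) dy ∧ dz.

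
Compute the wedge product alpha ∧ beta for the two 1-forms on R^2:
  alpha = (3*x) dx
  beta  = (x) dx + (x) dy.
alpha ∧ beta = (3*x^2) dx ∧ dy

Distribute the wedge, using dx_i ∧ dx_j = -dx_j ∧ dx_i and dx_i ∧ dx_i = 0. For each pair (i, j) with i < j, the coefficient of dx_i ∧ dx_j in alpha ∧ beta is (alpha_i * beta_j - alpha_j * beta_i). Collecting: alpha ∧ beta = (3*x^2) dx ∧ dy.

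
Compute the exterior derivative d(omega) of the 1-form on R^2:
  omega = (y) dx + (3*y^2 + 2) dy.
d(omega) = (-1) dx ∧ dy

For a 1-form omega = sum_i f_i dx_i, the exterior derivative is
  d(omega) = sum_{i < j} (∂f_j/∂x_i - ∂f_i/∂x_j) dx_i ∧ dx_j.
  coefficient of dx ∧ dy: ∂f_2/∂x - ∂f_1/∂y = ∂(3*y^2 + 2)/∂x - ∂(y)/∂y = -1
Assembling: d(omega) = (-1) dx ∧ dy.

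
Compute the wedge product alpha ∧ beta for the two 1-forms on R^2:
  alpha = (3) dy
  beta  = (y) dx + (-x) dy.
alpha ∧ beta = (-3*y) dx ∧ dy

Distribute the wedge, using dx_i ∧ dx_j = -dx_j ∧ dx_i and dx_i ∧ dx_i = 0. For each pair (i, j) with i < j, the coefficient of dx_i ∧ dx_j in alpha ∧ beta is (alpha_i * beta_j - alpha_j * beta_i). Collecting: alpha ∧ beta = (-3*y) dx ∧ dy.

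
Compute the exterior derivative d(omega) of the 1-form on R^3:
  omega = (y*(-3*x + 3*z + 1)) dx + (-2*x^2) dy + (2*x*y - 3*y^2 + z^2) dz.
d(omega) = (-x - 3*z - 1) dx ∧ dy + (-y) dx ∧ dz + (2*x - 6*y) dy ∧ dz

For a 1-form omega = sum_i f_i dx_i, the exterior derivative is
  d(omega) = sum_{i < j} (∂f_j/∂x_i - ∂f_i/∂x_j) dx_i ∧ dx_j.
  coefficient of dx ∧ dy: ∂f_2/∂x - ∂f_1/∂y = ∂(-2*x^2)/∂x - ∂(y*(-3*x + 3*z + 1))/∂y = -x - 3*z - 1
  coefficient of dx ∧ dz: ∂f_3/∂x - ∂f_1/∂z = ∂(2*x*y - 3*y^2 + z^2)/∂x - ∂(y*(-3*x + 3*z + 1))/∂z = -y
  coefficient of dy ∧ dz: ∂f_3/∂y - ∂f_2/∂z = ∂(2*x*y - 3*y^2 + z^2)/∂y - ∂(-2*x^2)/∂z = 2*x - 6*y
Assembling: d(omega) = (-x - 3*z - 1) dx ∧ dy + (-y) dx ∧ dz + (2*x - 6*y) dy ∧ dz.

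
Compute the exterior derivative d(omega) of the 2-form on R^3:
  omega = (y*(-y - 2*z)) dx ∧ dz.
d(omega) = (2*y + 2*z) dx ∧ dy ∧ dz

For a 2-form omega = sum_{i<j} g_{ij} dx_i ∧ dx_j, the exterior derivative is
  d(omega) = sum_{i<j} d(g_{ij}) ∧ dx_i ∧ dx_j = sum_{i<j, k} (∂g_{ij}/∂x_k) dx_k ∧ dx_i ∧ dx_j.
Expand each term, using dx_k ∧ dx_i ∧ dx_j = sgn(permutation) dx_{(a)} ∧ dx_{(b)} ∧ dx_{(c)} with (a < b < c) sorted:
  d(y*(-y - 2*z)) includes (∂/∂y)(y*(-y - 2*z)) dy = (-2*y - 2*z) dy, which multiplied by dx ∧ dz gives (2*y + 2*z) dx ∧ dy ∧ dz
Collecting like 3-forms: d(omega) = (2*y + 2*z) dx ∧ dy ∧ dz.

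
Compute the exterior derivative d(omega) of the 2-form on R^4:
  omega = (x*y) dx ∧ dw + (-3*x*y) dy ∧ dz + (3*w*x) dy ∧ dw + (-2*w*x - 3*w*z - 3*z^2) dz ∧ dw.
d(omega) = (3*w - x) dx ∧ dy ∧ dw + (-3*y) dx ∧ dy ∧ dz + (-2*w) dx ∧ dz ∧ dw

For a 2-form omega = sum_{i<j} g_{ij} dx_i ∧ dx_j, the exterior derivative is
  d(omega) = sum_{i<j} d(g_{ij}) ∧ dx_i ∧ dx_j = sum_{i<j, k} (∂g_{ij}/∂x_k) dx_k ∧ dx_i ∧ dx_j.
Expand each term, using dx_k ∧ dx_i ∧ dx_j = sgn(permutation) dx_{(a)} ∧ dx_{(b)} ∧ dx_{(c)} with (a < b < c) sorted:
  d(x*y) includes (∂/∂y)(x*y) dy = (x) dy, which multiplied by dx ∧ dw gives (-x) dx ∧ dy ∧ dw
  d(-3*x*y) includes (∂/∂x)(-3*x*y) dx = (-3*y) dx, which multiplied by dy ∧ dz gives (-3*y) dx ∧ dy ∧ dz
  d(3*w*x) includes (∂/∂x)(3*w*x) dx = (3*w) dx, which multiplied by dy ∧ dw gives (3*w) dx ∧ dy ∧ dw
  d(-2*w*x - 3*w*z - 3*z^2) includes (∂/∂x)(-2*w*x - 3*w*z - 3*z^2) dx = (-2*w) dx, which multiplied by dz ∧ dw gives (-2*w) dx ∧ dz ∧ dw
Collecting like 3-forms: d(omega) = (3*w - x) dx ∧ dy ∧ dw + (-3*y) dx ∧ dy ∧ dz + (-2*w) dx ∧ dz ∧ dw.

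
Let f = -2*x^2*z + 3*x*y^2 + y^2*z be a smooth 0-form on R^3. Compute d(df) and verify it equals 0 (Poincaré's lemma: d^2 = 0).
d(df) = 0

Step 1: df = sum_i (∂f/∂x_i) dx_i = (-4*x*z + 3*y^2) dx + (2*y*(3*x + z)) dy + (-2*x^2 + y^2) dz.
Step 2: Apply d again. Using the 1-form formula, the coefficient of dx ∧ dy in d(df) is ∂^2 f/∂x ∂y - ∂^2 f/∂y ∂x = (6*y) - (6*y) = 0 (equality of mixed partials for smooth f).
Similarly for dx ∧ dz and dy ∧ dz — all coefficients vanish. So d(df) = 0.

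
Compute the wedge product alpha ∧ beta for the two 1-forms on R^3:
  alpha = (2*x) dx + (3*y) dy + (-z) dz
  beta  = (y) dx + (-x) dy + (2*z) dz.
alpha ∧ beta = (-2*x^2 - 3*y^2) dx ∧ dy + (z*(4*x + y)) dx ∧ dz + (z*(-x + 6*y)) dy ∧ dz

Distribute the wedge, using dx_i ∧ dx_j = -dx_j ∧ dx_i and dx_i ∧ dx_i = 0. For each pair (i, j) with i < j, the coefficient of dx_i ∧ dx_j in alpha ∧ beta is (alpha_i * beta_j - alpha_j * beta_i). Collecting: alpha ∧ beta = (-2*x^2 - 3*y^2) dx ∧ dy + (z*(4*x + y)) dx ∧ dz + (z*(-x + 6*y)) dy ∧ dz.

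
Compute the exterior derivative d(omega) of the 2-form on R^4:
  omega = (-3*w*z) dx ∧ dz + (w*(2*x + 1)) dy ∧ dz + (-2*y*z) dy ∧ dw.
d(omega) = (-3*z) dx ∧ dz ∧ dw + (2*w) dx ∧ dy ∧ dz + (2*x + 2*y + 1) dy ∧ dz ∧ dw

For a 2-form omega = sum_{i<j} g_{ij} dx_i ∧ dx_j, the exterior derivative is
  d(omega) = sum_{i<j} d(g_{ij}) ∧ dx_i ∧ dx_j = sum_{i<j, k} (∂g_{ij}/∂x_k) dx_k ∧ dx_i ∧ dx_j.
Expand each term, using dx_k ∧ dx_i ∧ dx_j = sgn(permutation) dx_{(a)} ∧ dx_{(b)} ∧ dx_{(c)} with (a < b < c) sorted:
  d(-3*w*z) includes (∂/∂w)(-3*w*z) dw = (-3*z) dw, which multiplied by dx ∧ dz gives (-3*z) dx ∧ dz ∧ dw
  d(w*(2*x + 1)) includes (∂/∂x)(w*(2*x + 1)) dx = (2*w) dx, which multiplied by dy ∧ dz gives (2*w) dx ∧ dy ∧ dz
  d(w*(2*x + 1)) includes (∂/∂w)(w*(2*x + 1)) dw = (2*x + 1) dw, which multiplied by dy ∧ dz gives (2*x + 1) dy ∧ dz ∧ dw
  d(-2*y*z) includes (∂/∂z)(-2*y*z) dz = (-2*y) dz, which multiplied by dy ∧ dw gives (2*y) dy ∧ dz ∧ dw
Collecting like 3-forms: d(omega) = (-3*z) dx ∧ dz ∧ dw + (2*w) dx ∧ dy ∧ dz + (2*x + 2*y + 1) dy ∧ dz ∧ dw.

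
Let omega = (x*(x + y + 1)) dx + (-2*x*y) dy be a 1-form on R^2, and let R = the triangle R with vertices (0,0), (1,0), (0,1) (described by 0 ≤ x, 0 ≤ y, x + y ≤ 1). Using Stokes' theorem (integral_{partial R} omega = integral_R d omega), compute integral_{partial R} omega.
integral_(partial R) omega = -1/2

Stokes: integral_partial_R omega = integral_R d omega with d omega = (∂Q/∂x - ∂P/∂y) dx ∧ dy.
  ∂Q/∂x = -2*y
  ∂P/∂y = x
  integrand = ∂Q/∂x - ∂P/∂y = -x - 2*y.
Integrating over R: integral_0^1 integral_0^{1-x} (-x - 2*y) dy dx = -1/2.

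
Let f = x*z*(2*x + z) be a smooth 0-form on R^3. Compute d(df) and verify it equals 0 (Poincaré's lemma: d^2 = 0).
d(df) = 0

Step 1: df = sum_i (∂f/∂x_i) dx_i = (z*(4*x + z)) dx + (0) dy + (2*x*(x + z)) dz.
Step 2: Apply d again. Using the 1-form formula, the coefficient of dx ∧ dy in d(df) is ∂^2 f/∂x ∂y - ∂^2 f/∂y ∂x = (0) - (0) = 0 (equality of mixed partials for smooth f).
Similarly for dx ∧ dz and dy ∧ dz — all coefficients vanish. So d(df) = 0.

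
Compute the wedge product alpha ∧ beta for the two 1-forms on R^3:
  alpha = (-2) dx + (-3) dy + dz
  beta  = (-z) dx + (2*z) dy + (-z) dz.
alpha ∧ beta = (-7*z) dx ∧ dy + (3*z) dx ∧ dz + (z) dy ∧ dz

Distribute the wedge, using dx_i ∧ dx_j = -dx_j ∧ dx_i and dx_i ∧ dx_i = 0. For each pair (i, j) with i < j, the coefficient of dx_i ∧ dx_j in alpha ∧ beta is (alpha_i * beta_j - alpha_j * beta_i). Collecting: alpha ∧ beta = (-7*z) dx ∧ dy + (3*z) dx ∧ dz + (z) dy ∧ dz.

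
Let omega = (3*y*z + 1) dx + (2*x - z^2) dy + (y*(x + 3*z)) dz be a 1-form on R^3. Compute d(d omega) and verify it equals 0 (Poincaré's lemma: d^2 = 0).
d(d omega) = 0

Step 1: d omega = sum_{i<j} (∂f_j/∂x_i - ∂f_i/∂x_j) dx_i ∧ dx_j:
  coeff of dx ∧ dy: 2 - 3*z
  coeff of dx ∧ dz: -2*y
  coeff of dy ∧ dz: x + 5*z
Step 2: Apply d again to each 2-form coefficient. The only possible 3-form in R^3 is dx ∧ dy ∧ dz, with coefficient
  ∂(coeff of dy∧dz)/∂x - ∂(coeff of dx∧dz)/∂y + ∂(coeff of dx∧dy)/∂z
  = ∂/∂x (x + 5*z) - ∂/∂y (-2*y) + ∂/∂z (2 - 3*z).
Each of these terms simplifies to sums of mixed partials that cancel in pairs. The result is 0 (by equality of mixed partials for smooth functions — Schwarz / Clairaut).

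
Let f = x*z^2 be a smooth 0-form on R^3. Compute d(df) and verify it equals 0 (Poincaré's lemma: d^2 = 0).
d(df) = 0

Step 1: df = sum_i (∂f/∂x_i) dx_i = (z^2) dx + (0) dy + (2*x*z) dz.
Step 2: Apply d again. Using the 1-form formula, the coefficient of dx ∧ dy in d(df) is ∂^2 f/∂x ∂y - ∂^2 f/∂y ∂x = (0) - (0) = 0 (equality of mixed partials for smooth f).
Similarly for dx ∧ dz and dy ∧ dz — all coefficients vanish. So d(df) = 0.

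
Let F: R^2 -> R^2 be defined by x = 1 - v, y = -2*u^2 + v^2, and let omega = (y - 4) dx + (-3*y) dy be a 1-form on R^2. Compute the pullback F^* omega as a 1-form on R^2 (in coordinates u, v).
F^* omega = (12*u*(-2*u^2 + v^2)) du + (12*u^2*v + 2*u^2 - 6*v^3 - v^2 + 4) dv

Using F^*(f dg) = (f ∘ F) d(g ∘ F), substitute each coordinate x_i by F_i(u, v) in f_i, and replace dx_i by d F_i = (∂F_i/∂u) du + (∂F_i/∂v) dv.
  For the x component: f_1(F) = -2*u^2 + v^2 - 4; d F_1 = (0) du + (-1) dv
  For the y component: f_2(F) = 6*u^2 - 3*v^2; d F_2 = (-4*u) du + (2*v) dv
Combining and collecting du, dv coefficients:
  coeff of du: 12*u*(-2*u^2 + v^2)
  coeff of dv: 12*u^2*v + 2*u^2 - 6*v^3 - v^2 + 4
F^* omega = (12*u*(-2*u^2 + v^2)) du + (12*u^2*v + 2*u^2 - 6*v^3 - v^2 + 4) dv.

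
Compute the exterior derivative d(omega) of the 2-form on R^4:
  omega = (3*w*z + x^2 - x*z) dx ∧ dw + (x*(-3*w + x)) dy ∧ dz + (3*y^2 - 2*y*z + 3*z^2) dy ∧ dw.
d(omega) = (-3*w + x) dx ∧ dz ∧ dw + (-3*w + 2*x) dx ∧ dy ∧ dz + (-3*x + 2*y - 6*z) dy ∧ dz ∧ dw

For a 2-form omega = sum_{i<j} g_{ij} dx_i ∧ dx_j, the exterior derivative is
  d(omega) = sum_{i<j} d(g_{ij}) ∧ dx_i ∧ dx_j = sum_{i<j, k} (∂g_{ij}/∂x_k) dx_k ∧ dx_i ∧ dx_j.
Expand each term, using dx_k ∧ dx_i ∧ dx_j = sgn(permutation) dx_{(a)} ∧ dx_{(b)} ∧ dx_{(c)} with (a < b < c) sorted:
  d(3*w*z + x^2 - x*z) includes (∂/∂z)(3*w*z + x^2 - x*z) dz = (3*w - x) dz, which multiplied by dx ∧ dw gives (-3*w + x) dx ∧ dz ∧ dw
  d(x*(-3*w + x)) includes (∂/∂x)(x*(-3*w + x)) dx = (-3*w + 2*x) dx, which multiplied by dy ∧ dz gives (-3*w + 2*x) dx ∧ dy ∧ dz
  d(x*(-3*w + x)) includes (∂/∂w)(x*(-3*w + x)) dw = (-3*x) dw, which multiplied by dy ∧ dz gives (-3*x) dy ∧ dz ∧ dw
  d(3*y^2 - 2*y*z + 3*z^2) includes (∂/∂z)(3*y^2 - 2*y*z + 3*z^2) dz = (-2*y + 6*z) dz, which multiplied by dy ∧ dw gives (2*y - 6*z) dy ∧ dz ∧ dw
Collecting like 3-forms: d(omega) = (-3*w + x) dx ∧ dz ∧ dw + (-3*w + 2*x) dx ∧ dy ∧ dz + (-3*x + 2*y - 6*z) dy ∧ dz ∧ dw.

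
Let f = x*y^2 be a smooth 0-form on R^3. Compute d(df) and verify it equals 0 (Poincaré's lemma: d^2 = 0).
d(df) = 0

Step 1: df = sum_i (∂f/∂x_i) dx_i = (y^2) dx + (2*x*y) dy + (0) dz.
Step 2: Apply d again. Using the 1-form formula, the coefficient of dx ∧ dy in d(df) is ∂^2 f/∂x ∂y - ∂^2 f/∂y ∂x = (2*y) - (2*y) = 0 (equality of mixed partials for smooth f).
Similarly for dx ∧ dz and dy ∧ dz — all coefficients vanish. So d(df) = 0.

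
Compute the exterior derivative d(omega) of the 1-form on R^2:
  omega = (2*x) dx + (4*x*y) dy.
d(omega) = (4*y) dx ∧ dy

For a 1-form omega = sum_i f_i dx_i, the exterior derivative is
  d(omega) = sum_{i < j} (∂f_j/∂x_i - ∂f_i/∂x_j) dx_i ∧ dx_j.
  coefficient of dx ∧ dy: ∂f_2/∂x - ∂f_1/∂y = ∂(4*x*y)/∂x - ∂(2*x)/∂y = 4*y
Assembling: d(omega) = (4*y) dx ∧ dy.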